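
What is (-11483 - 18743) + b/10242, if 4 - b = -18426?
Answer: -154778131/5121 ≈ -30224.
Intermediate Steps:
b = 18430 (b = 4 - 1*(-18426) = 4 + 18426 = 18430)
(-11483 - 18743) + b/10242 = (-11483 - 18743) + 18430/10242 = -30226 + 18430*(1/10242) = -30226 + 9215/5121 = -154778131/5121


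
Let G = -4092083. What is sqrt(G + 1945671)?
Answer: 2*I*sqrt(536603) ≈ 1465.1*I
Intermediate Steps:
sqrt(G + 1945671) = sqrt(-4092083 + 1945671) = sqrt(-2146412) = 2*I*sqrt(536603)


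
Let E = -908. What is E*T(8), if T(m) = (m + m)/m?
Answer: -1816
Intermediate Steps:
T(m) = 2 (T(m) = (2*m)/m = 2)
E*T(8) = -908*2 = -1816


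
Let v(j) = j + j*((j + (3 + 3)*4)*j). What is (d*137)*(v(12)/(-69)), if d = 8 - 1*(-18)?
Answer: -6169384/23 ≈ -2.6823e+5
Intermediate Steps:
d = 26 (d = 8 + 18 = 26)
v(j) = j + j**2*(24 + j) (v(j) = j + j*((j + 6*4)*j) = j + j*((j + 24)*j) = j + j*((24 + j)*j) = j + j*(j*(24 + j)) = j + j**2*(24 + j))
(d*137)*(v(12)/(-69)) = (26*137)*((12*(1 + 12**2 + 24*12))/(-69)) = 3562*((12*(1 + 144 + 288))*(-1/69)) = 3562*((12*433)*(-1/69)) = 3562*(5196*(-1/69)) = 3562*(-1732/23) = -6169384/23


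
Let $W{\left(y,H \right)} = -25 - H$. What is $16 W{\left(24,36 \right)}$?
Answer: $-976$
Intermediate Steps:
$16 W{\left(24,36 \right)} = 16 \left(-25 - 36\right) = 16 \left(-61\right) = -976$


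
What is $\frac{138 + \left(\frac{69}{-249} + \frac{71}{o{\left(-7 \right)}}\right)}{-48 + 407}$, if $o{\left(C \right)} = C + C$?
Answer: $\frac{154141}{417158} \approx 0.3695$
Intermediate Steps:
$o{\left(C \right)} = 2 C$
$\frac{138 + \left(\frac{69}{-249} + \frac{71}{o{\left(-7 \right)}}\right)}{-48 + 407} = \frac{138 + \left(\frac{69}{-249} + \frac{71}{2 \left(-7\right)}\right)}{-48 + 407} = \frac{138 + \left(69 \left(- \frac{1}{249}\right) + \frac{71}{-14}\right)}{359} = \left(138 + \left(- \frac{23}{83} + 71 \left(- \frac{1}{14}\right)\right)\right) \frac{1}{359} = \left(138 - \frac{6215}{1162}\right) \frac{1}{359} = \frac{154141}{1162} \cdot \frac{1}{359} = \frac{154141}{417158}$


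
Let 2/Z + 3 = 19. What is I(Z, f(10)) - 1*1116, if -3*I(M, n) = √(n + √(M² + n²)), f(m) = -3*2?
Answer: -1116 - √(-96 + 2*√2305)/12 ≈ -1116.0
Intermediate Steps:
Z = ⅛ (Z = 2/(-3 + 19) = 2/16 = 2*(1/16) = ⅛ ≈ 0.12500)
f(m) = -6
I(M, n) = -√(n + √(M² + n²))/3
I(Z, f(10)) - 1*1116 = -√(-6 + √((⅛)² + (-6)²))/3 - 1*1116 = -√(-6 + √(1/64 + 36))/3 - 1116 = -√(-6 + √(2305/64))/3 - 1116 = -√(-6 + √2305/8)/3 - 1116 = -1116 - √(-6 + √2305/8)/3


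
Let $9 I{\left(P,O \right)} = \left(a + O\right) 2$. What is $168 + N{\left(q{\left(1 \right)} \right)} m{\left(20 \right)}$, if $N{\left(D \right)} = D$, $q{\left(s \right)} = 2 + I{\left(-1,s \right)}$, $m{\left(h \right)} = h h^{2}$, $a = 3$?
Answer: $\frac{209512}{9} \approx 23279.0$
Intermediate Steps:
$I{\left(P,O \right)} = \frac{2}{3} + \frac{2 O}{9}$ ($I{\left(P,O \right)} = \frac{\left(3 + O\right) 2}{9} = \frac{6 + 2 O}{9} = \frac{2}{3} + \frac{2 O}{9}$)
$m{\left(h \right)} = h^{3}$
$q{\left(s \right)} = \frac{8}{3} + \frac{2 s}{9}$ ($q{\left(s \right)} = 2 + \left(\frac{2}{3} + \frac{2 s}{9}\right) = \frac{8}{3} + \frac{2 s}{9}$)
$168 + N{\left(q{\left(1 \right)} \right)} m{\left(20 \right)} = 168 + \left(\frac{8}{3} + \frac{2}{9} \cdot 1\right) 20^{3} = 168 + \left(\frac{8}{3} + \frac{2}{9}\right) 8000 = 168 + \frac{26}{9} \cdot 8000 = 168 + \frac{208000}{9} = \frac{209512}{9}$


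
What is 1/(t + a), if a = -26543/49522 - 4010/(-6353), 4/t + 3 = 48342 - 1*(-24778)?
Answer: 2091234379102/199228885851 ≈ 10.497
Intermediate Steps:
t = 4/73117 (t = 4/(-3 + (48342 - 1*(-24778))) = 4/(-3 + (48342 + 24778)) = 4/(-3 + 73120) = 4/73117 ≈ 5.4707e-5)
a = 2723231/28601206 (a = -26543*1/49522 - 4010*(-1/6353) = -2413/4502 + 4010/6353 = 2723231/28601206 ≈ 0.095214)
1/(t + a) = 1/(4/73117 + 2723231/28601206) = 1/(199228885851/2091234379102) = 2091234379102/199228885851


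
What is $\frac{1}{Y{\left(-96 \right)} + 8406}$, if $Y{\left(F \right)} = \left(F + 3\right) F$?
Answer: $\frac{1}{17334} \approx 5.769 \cdot 10^{-5}$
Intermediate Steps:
$Y{\left(F \right)} = F \left(3 + F\right)$ ($Y{\left(F \right)} = \left(3 + F\right) F = F \left(3 + F\right)$)
$\frac{1}{Y{\left(-96 \right)} + 8406} = \frac{1}{- 96 \left(3 - 96\right) + 8406} = \frac{1}{\left(-96\right) \left(-93\right) + 8406} = \frac{1}{8928 + 8406} = \frac{1}{17334}$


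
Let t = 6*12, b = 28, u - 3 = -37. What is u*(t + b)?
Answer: -3400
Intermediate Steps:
u = -34 (u = 3 - 37 = -34)
t = 72
u*(t + b) = -34*(72 + 28) = -34*100 = -3400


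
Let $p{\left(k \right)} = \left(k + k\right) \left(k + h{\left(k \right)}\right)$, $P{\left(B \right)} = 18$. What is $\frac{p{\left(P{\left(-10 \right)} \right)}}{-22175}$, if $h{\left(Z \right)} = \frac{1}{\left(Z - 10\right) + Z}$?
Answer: $- \frac{8442}{288275} \approx -0.029285$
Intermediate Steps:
$h{\left(Z \right)} = \frac{1}{-10 + 2 Z}$ ($h{\left(Z \right)} = \frac{1}{\left(Z - 10\right) + Z} = \frac{1}{\left(-10 + Z\right) + Z} = \frac{1}{-10 + 2 Z}$)
$p{\left(k \right)} = 2 k \left(k + \frac{1}{2 \left(-5 + k\right)}\right)$ ($p{\left(k \right)} = \left(k + k\right) \left(k + \frac{1}{2 \left(-5 + k\right)}\right) = 2 k \left(k + \frac{1}{2 \left(-5 + k\right)}\right)$)
$\frac{p{\left(P{\left(-10 \right)} \right)}}{-22175} = \frac{18 \frac{1}{-5 + 18} \left(1 + 2 \cdot 18 \left(-5 + 18\right)\right)}{-22175} = \frac{18 \left(1 + 2 \cdot 18 \cdot 13\right)}{13} \left(- \frac{1}{22175}\right) = 18 \cdot \frac{1}{13} \left(1 + 468\right) \left(- \frac{1}{22175}\right) = 18 \cdot \frac{1}{13} \cdot 469 \left(- \frac{1}{22175}\right) = \frac{8442}{13} \left(- \frac{1}{22175}\right) = - \frac{8442}{288275}$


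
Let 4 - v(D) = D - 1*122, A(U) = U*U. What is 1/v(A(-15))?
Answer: -1/99 ≈ -0.010101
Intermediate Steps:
A(U) = U**2
v(D) = 126 - D (v(D) = 4 - (D - 1*122) = 4 - (D - 122) = 4 - (-122 + D) = 4 + (122 - D) = 126 - D)
1/v(A(-15)) = 1/(126 - 1*(-15)**2) = 1/(126 - 1*225) = 1/(126 - 225) = 1/(-99) = -1/99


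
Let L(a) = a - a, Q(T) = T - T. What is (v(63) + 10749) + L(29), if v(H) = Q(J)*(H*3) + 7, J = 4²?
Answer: 10756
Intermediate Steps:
J = 16
Q(T) = 0
L(a) = 0
v(H) = 7 (v(H) = 0*(H*3) + 7 = 0*(3*H) + 7 = 0 + 7 = 7)
(v(63) + 10749) + L(29) = (7 + 10749) + 0 = 10756 + 0 = 10756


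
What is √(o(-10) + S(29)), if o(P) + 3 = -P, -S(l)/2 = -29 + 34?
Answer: I*√3 ≈ 1.732*I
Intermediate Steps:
S(l) = -10 (S(l) = -2*(-29 + 34) = -2*5 = -10)
o(P) = -3 - P
√(o(-10) + S(29)) = √((-3 - 1*(-10)) - 10) = √((-3 + 10) - 10) = √(7 - 10) = √(-3) = I*√3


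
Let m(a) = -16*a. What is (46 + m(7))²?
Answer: 4356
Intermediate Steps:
(46 + m(7))² = (46 - 16*7)² = (46 - 112)² = (-66)² = 4356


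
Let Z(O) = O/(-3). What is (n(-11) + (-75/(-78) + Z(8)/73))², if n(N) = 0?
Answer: 27741289/32421636 ≈ 0.85564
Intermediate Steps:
Z(O) = -O/3 (Z(O) = O*(-⅓) = -O/3)
(n(-11) + (-75/(-78) + Z(8)/73))² = (0 + (-75/(-78) - ⅓*8/73))² = (0 + (-75*(-1/78) - 8/3*1/73))² = (0 + (25/26 - 8/219))² = (0 + 5267/5694)² = (5267/5694)² = 27741289/32421636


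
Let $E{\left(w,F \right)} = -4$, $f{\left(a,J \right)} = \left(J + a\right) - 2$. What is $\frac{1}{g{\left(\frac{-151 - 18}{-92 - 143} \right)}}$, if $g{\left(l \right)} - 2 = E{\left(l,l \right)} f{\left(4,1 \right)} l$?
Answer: $- \frac{235}{1558} \approx -0.15083$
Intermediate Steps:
$f{\left(a,J \right)} = -2 + J + a$
$g{\left(l \right)} = 2 - 12 l$ ($g{\left(l \right)} = 2 + - 4 \left(-2 + 1 + 4\right) l = 2 + \left(-4\right) 3 l = 2 - 12 l$)
$\frac{1}{g{\left(\frac{-151 - 18}{-92 - 143} \right)}} = \frac{1}{2 - 12 \frac{-151 - 18}{-92 - 143}} = \frac{1}{2 - 12 \left(- \frac{169}{-235}\right)} = \frac{1}{2 - 12 \left(\left(-169\right) \left(- \frac{1}{235}\right)\right)} = \frac{1}{2 - \frac{2028}{235}} = \frac{1}{- \frac{1558}{235}} = - \frac{235}{1558}$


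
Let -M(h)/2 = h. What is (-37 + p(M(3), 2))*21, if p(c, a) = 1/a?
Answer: -1533/2 ≈ -766.50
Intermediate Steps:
M(h) = -2*h
(-37 + p(M(3), 2))*21 = (-37 + 1/2)*21 = (-37 + ½)*21 = -73/2*21 = -1533/2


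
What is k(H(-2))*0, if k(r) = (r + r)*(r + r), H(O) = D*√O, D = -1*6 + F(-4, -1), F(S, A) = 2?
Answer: 0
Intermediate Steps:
D = -4 (D = -1*6 + 2 = -6 + 2 = -4)
H(O) = -4*√O
k(r) = 4*r² (k(r) = (2*r)*(2*r) = 4*r²)
k(H(-2))*0 = (4*(-4*I*√2)²)*0 = (4*(-32))*0 = -128*0 = 0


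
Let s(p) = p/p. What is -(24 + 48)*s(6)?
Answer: -72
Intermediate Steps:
s(p) = 1
-(24 + 48)*s(6) = -(24 + 48) = -72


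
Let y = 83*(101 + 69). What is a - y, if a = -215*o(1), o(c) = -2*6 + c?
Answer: -11745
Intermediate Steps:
y = 14110 (y = 83*170 = 14110)
o(c) = -12 + c
a = 2365 (a = -215*(-12 + 1) = -215*(-11) = 2365)
a - y = 2365 - 1*14110 = 2365 - 14110 = -11745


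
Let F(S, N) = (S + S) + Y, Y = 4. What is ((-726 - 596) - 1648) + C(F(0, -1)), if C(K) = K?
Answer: -2966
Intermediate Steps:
F(S, N) = 4 + 2*S (F(S, N) = (S + S) + 4 = 2*S + 4 = 4 + 2*S)
((-726 - 596) - 1648) + C(F(0, -1)) = ((-726 - 596) - 1648) + (4 + 2*0) = (-1322 - 1648) + (4 + 0) = -2970 + 4 = -2966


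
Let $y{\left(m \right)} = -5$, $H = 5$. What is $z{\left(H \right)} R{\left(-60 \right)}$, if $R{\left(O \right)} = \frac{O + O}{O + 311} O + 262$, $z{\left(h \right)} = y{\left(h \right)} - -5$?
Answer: $0$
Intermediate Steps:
$z{\left(h \right)} = 0$ ($z{\left(h \right)} = -5 - -5 = -5 + 5 = 0$)
$R{\left(O \right)} = 262 + \frac{2 O^{2}}{311 + O}$ ($R{\left(O \right)} = \frac{2 O}{311 + O} O + 262 = \frac{2 O^{2}}{311 + O} + 262 = 262 + \frac{2 O^{2}}{311 + O}$)
$z{\left(H \right)} R{\left(-60 \right)} = 0 \frac{2 \left(40741 + \left(-60\right)^{2} + 131 \left(-60\right)\right)}{311 - 60} = 0 \frac{2 \left(40741 + 3600 - 7860\right)}{251} = 0 \cdot 2 \cdot \frac{1}{251} \cdot 36481 = 0 \cdot \frac{72962}{251} = 0$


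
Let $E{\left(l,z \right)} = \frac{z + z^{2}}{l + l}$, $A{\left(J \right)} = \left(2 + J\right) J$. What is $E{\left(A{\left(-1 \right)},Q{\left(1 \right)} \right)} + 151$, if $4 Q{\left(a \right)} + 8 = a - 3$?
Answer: $\frac{1193}{8} \approx 149.13$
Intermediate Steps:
$Q{\left(a \right)} = - \frac{11}{4} + \frac{a}{4}$ ($Q{\left(a \right)} = -2 + \frac{a - 3}{4} = -2 + \frac{-3 + a}{4} = -2 + \left(- \frac{3}{4} + \frac{a}{4}\right) = - \frac{11}{4} + \frac{a}{4}$)
$A{\left(J \right)} = J \left(2 + J\right)$
$E{\left(l,z \right)} = \frac{z + z^{2}}{2 l}$
$E{\left(A{\left(-1 \right)},Q{\left(1 \right)} \right)} + 151 = \frac{\left(- \frac{11}{4} + \frac{1}{4} \cdot 1\right) \left(1 + \left(- \frac{11}{4} + \frac{1}{4} \cdot 1\right)\right)}{2 \left(- (2 - 1)\right)} + 151 = \frac{\left(- \frac{11}{4} + \frac{1}{4}\right) \left(1 + \left(- \frac{11}{4} + \frac{1}{4}\right)\right)}{2 \left(\left(-1\right) 1\right)} + 151 = \frac{1}{2} \left(- \frac{5}{2}\right) \frac{1}{-1} \left(1 - \frac{5}{2}\right) + 151 = \frac{1}{2} \left(- \frac{5}{2}\right) \left(-1\right) \left(- \frac{3}{2}\right) + 151 = - \frac{15}{8} + 151 = \frac{1193}{8}$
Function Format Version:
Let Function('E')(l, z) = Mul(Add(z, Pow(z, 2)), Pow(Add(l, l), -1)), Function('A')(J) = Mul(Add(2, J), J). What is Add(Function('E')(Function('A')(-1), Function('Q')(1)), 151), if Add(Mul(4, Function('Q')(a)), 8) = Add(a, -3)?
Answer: Rational(1193, 8) ≈ 149.13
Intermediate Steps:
Function('Q')(a) = Add(Rational(-11, 4), Mul(Rational(1, 4), a)) (Function('Q')(a) = Add(-2, Mul(Rational(1, 4), Add(a, -3))) = Add(-2, Mul(Rational(1, 4), Add(-3, a))) = Add(-2, Add(Rational(-3, 4), Mul(Rational(1, 4), a))) = Add(Rational(-11, 4), Mul(Rational(1, 4), a)))
Function('A')(J) = Mul(J, Add(2, J))
Function('E')(l, z) = Mul(Rational(1, 2), Pow(l, -1), Add(z, Pow(z, 2))) (Function('E')(l, z) = Mul(Add(z, Pow(z, 2)), Pow(Mul(2, l), -1)) = Mul(Add(z, Pow(z, 2)), Mul(Rational(1, 2), Pow(l, -1))) = Mul(Rational(1, 2), Pow(l, -1), Add(z, Pow(z, 2))))
Add(Function('E')(Function('A')(-1), Function('Q')(1)), 151) = Add(Mul(Rational(1, 2), Add(Rational(-11, 4), Mul(Rational(1, 4), 1)), Pow(Mul(-1, Add(2, -1)), -1), Add(1, Add(Rational(-11, 4), Mul(Rational(1, 4), 1)))), 151) = Add(Mul(Rational(1, 2), Add(Rational(-11, 4), Rational(1, 4)), Pow(Mul(-1, 1), -1), Add(1, Add(Rational(-11, 4), Rational(1, 4)))), 151) = Add(Mul(Rational(1, 2), Rational(-5, 2), Pow(-1, -1), Add(1, Rational(-5, 2))), 151) = Add(Mul(Rational(1, 2), Rational(-5, 2), -1, Rational(-3, 2)), 151) = Add(Rational(-15, 8), 151) = Rational(1193, 8)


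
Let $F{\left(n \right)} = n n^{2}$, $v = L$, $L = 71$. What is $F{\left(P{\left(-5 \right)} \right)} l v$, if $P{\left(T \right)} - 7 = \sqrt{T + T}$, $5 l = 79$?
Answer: $\frac{745997}{5} + \frac{768433 i \sqrt{10}}{5} \approx 1.492 \cdot 10^{5} + 4.86 \cdot 10^{5} i$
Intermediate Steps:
$l = \frac{79}{5}$ ($l = \frac{1}{5} \cdot 79 = \frac{79}{5} \approx 15.8$)
$v = 71$
$P{\left(T \right)} = 7 + \sqrt{2} \sqrt{T}$ ($P{\left(T \right)} = 7 + \sqrt{T + T} = 7 + \sqrt{2 T} = 7 + \sqrt{2} \sqrt{T}$)
$F{\left(n \right)} = n^{3}$
$F{\left(P{\left(-5 \right)} \right)} l v = \left(7 + \sqrt{2} \sqrt{-5}\right)^{3} \cdot \frac{79}{5} \cdot 71 = \left(7 + \sqrt{2} i \sqrt{5}\right)^{3} \cdot \frac{79}{5} \cdot 71 = \left(7 + i \sqrt{10}\right)^{3} \cdot \frac{79}{5} \cdot 71 = \frac{79 \left(7 + i \sqrt{10}\right)^{3}}{5} \cdot 71 = \frac{5609 \left(7 + i \sqrt{10}\right)^{3}}{5}$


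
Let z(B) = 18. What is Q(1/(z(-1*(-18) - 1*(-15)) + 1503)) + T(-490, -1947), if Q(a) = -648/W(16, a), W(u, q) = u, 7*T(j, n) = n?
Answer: -4461/14 ≈ -318.64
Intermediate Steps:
T(j, n) = n/7
Q(a) = -81/2 (Q(a) = -648/16 = -648*1/16 = -81/2)
Q(1/(z(-1*(-18) - 1*(-15)) + 1503)) + T(-490, -1947) = -81/2 + (⅐)*(-1947) = -81/2 - 1947/7 = -4461/14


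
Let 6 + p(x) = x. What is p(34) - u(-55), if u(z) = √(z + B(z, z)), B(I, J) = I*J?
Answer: 28 - 3*√330 ≈ -26.498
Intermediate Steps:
p(x) = -6 + x
u(z) = √(z + z²) (u(z) = √(z + z*z) = √(z + z²))
p(34) - u(-55) = (-6 + 34) - √(-55*(1 - 55)) = 28 - √(-55*(-54)) = 28 - √2970 = 28 - 3*√330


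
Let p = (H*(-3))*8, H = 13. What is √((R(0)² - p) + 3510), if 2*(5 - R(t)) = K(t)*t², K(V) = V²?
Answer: √3847 ≈ 62.024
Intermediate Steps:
R(t) = 5 - t⁴/2 (R(t) = 5 - t²*t²/2 = 5 - t⁴/2)
p = -312 (p = (13*(-3))*8 = -39*8 = -312)
√((R(0)² - p) + 3510) = √(((5 - ½*0⁴)² - 1*(-312)) + 3510) = √(((5 - ½*0)² + 312) + 3510) = √(((5 + 0)² + 312) + 3510) = √((5² + 312) + 3510) = √((25 + 312) + 3510) = √(337 + 3510) = √3847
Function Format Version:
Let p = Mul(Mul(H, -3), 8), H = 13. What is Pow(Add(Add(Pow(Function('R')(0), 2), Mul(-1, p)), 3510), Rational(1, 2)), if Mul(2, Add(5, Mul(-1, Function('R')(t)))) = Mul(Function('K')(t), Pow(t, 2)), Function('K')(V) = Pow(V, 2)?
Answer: Pow(3847, Rational(1, 2)) ≈ 62.024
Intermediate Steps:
Function('R')(t) = Add(5, Mul(Rational(-1, 2), Pow(t, 4))) (Function('R')(t) = Add(5, Mul(Rational(-1, 2), Mul(Pow(t, 2), Pow(t, 2)))) = Add(5, Mul(Rational(-1, 2), Pow(t, 4))))
p = -312 (p = Mul(Mul(13, -3), 8) = Mul(-39, 8) = -312)
Pow(Add(Add(Pow(Function('R')(0), 2), Mul(-1, p)), 3510), Rational(1, 2)) = Pow(Add(Add(Pow(Add(5, Mul(Rational(-1, 2), Pow(0, 4))), 2), Mul(-1, -312)), 3510), Rational(1, 2)) = Pow(Add(Add(Pow(Add(5, Mul(Rational(-1, 2), 0)), 2), 312), 3510), Rational(1, 2)) = Pow(Add(Add(Pow(Add(5, 0), 2), 312), 3510), Rational(1, 2)) = Pow(Add(Add(Pow(5, 2), 312), 3510), Rational(1, 2)) = Pow(Add(Add(25, 312), 3510), Rational(1, 2)) = Pow(Add(337, 3510), Rational(1, 2)) = Pow(3847, Rational(1, 2))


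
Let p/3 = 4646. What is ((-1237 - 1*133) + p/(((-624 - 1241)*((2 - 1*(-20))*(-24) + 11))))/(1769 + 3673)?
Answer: -660473456/2623601805 ≈ -0.25174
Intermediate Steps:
p = 13938 (p = 3*4646 = 13938)
((-1237 - 1*133) + p/(((-624 - 1241)*((2 - 1*(-20))*(-24) + 11))))/(1769 + 3673) = ((-1237 - 1*133) + 13938/(((-624 - 1241)*((2 - 1*(-20))*(-24) + 11))))/(1769 + 3673) = ((-1237 - 133) + 13938/((-1865*((2 + 20)*(-24) + 11))))/5442 = (-1370 + 13938/((-1865*(22*(-24) + 11))))*(1/5442) = (-1370 + 13938/((-1865*(-528 + 11))))*(1/5442) = (-1370 + 13938/((-1865*(-517))))*(1/5442) = (-1370 + 13938/964205)*(1/5442) = -1320946912/964205*1/5442 = -660473456/2623601805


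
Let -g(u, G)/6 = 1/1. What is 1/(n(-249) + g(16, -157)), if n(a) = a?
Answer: -1/255 ≈ -0.0039216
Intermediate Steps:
g(u, G) = -6 (g(u, G) = -6/1 = -6*1 = -6)
1/(n(-249) + g(16, -157)) = 1/(-249 - 6) = 1/(-255) = -1/255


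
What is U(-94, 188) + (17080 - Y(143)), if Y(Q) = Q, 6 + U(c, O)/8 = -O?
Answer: 15385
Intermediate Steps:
U(c, O) = -48 - 8*O (U(c, O) = -48 + 8*(-O) = -48 - 8*O)
U(-94, 188) + (17080 - Y(143)) = (-48 - 8*188) + (17080 - 1*143) = (-48 - 1504) + (17080 - 143) = -1552 + 16937 = 15385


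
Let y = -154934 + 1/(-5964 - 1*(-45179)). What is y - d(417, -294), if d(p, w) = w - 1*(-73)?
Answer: -6067070294/39215 ≈ -1.5471e+5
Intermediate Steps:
y = -6075736809/39215 (y = -154934 + 1/(-5964 + 45179) = -154934 + 1/39215 = -6075736809/39215 ≈ -1.5493e+5)
d(p, w) = 73 + w (d(p, w) = w + 73 = 73 + w)
y - d(417, -294) = -6075736809/39215 - (73 - 294) = -6075736809/39215 - 1*(-221) = -6075736809/39215 + 221 = -6067070294/39215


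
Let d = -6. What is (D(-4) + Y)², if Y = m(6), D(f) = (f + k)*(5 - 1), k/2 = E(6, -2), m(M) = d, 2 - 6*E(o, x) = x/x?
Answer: 3844/9 ≈ 427.11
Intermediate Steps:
E(o, x) = ⅙ (E(o, x) = ⅓ - x/(6*x) = ⅓ - ⅙*1 = ⅓ - ⅙ = ⅙)
m(M) = -6
k = ⅓ (k = 2*(⅙) = ⅓ ≈ 0.33333)
D(f) = 4/3 + 4*f (D(f) = (f + ⅓)*(5 - 1) = (⅓ + f)*4 = 4/3 + 4*f)
Y = -6
(D(-4) + Y)² = ((4/3 + 4*(-4)) - 6)² = ((4/3 - 16) - 6)² = (-44/3 - 6)² = (-62/3)² = 3844/9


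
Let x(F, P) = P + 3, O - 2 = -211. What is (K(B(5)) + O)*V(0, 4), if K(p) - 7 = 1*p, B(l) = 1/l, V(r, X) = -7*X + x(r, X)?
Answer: 21189/5 ≈ 4237.8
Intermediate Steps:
O = -209 (O = 2 - 211 = -209)
x(F, P) = 3 + P
V(r, X) = 3 - 6*X (V(r, X) = -7*X + (3 + X) = 3 - 6*X)
K(p) = 7 + p (K(p) = 7 + 1*p = 7 + p)
(K(B(5)) + O)*V(0, 4) = ((7 + 1/5) - 209)*(3 - 6*4) = ((7 + ⅕) - 209)*(3 - 24) = (36/5 - 209)*(-21) = -1009/5*(-21) = 21189/5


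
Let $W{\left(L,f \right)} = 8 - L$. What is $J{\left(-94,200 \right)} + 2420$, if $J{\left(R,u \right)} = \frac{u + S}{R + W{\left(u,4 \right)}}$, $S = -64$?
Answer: $\frac{345992}{143} \approx 2419.5$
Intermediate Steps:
$J{\left(R,u \right)} = \frac{-64 + u}{8 + R - u}$ ($J{\left(R,u \right)} = \frac{u - 64}{R - \left(-8 + u\right)} = \frac{-64 + u}{8 + R - u}$)
$J{\left(-94,200 \right)} + 2420 = \frac{-64 + 200}{8 - 94 - 200} + 2420 = \frac{1}{8 - 94 - 200} \cdot 136 + 2420 = \frac{1}{-286} \cdot 136 + 2420 = \left(- \frac{1}{286}\right) 136 + 2420 = - \frac{68}{143} + 2420 = \frac{345992}{143}$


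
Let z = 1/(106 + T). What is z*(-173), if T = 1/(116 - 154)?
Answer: -6574/4027 ≈ -1.6325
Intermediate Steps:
T = -1/38 (T = 1/(-38) = -1/38 ≈ -0.026316)
z = 38/4027 (z = 1/(106 - 1/38) = 1/(4027/38) = 38/4027 ≈ 0.0094363)
z*(-173) = (38/4027)*(-173) = -6574/4027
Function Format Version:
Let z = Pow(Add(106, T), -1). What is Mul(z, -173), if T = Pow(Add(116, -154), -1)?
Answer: Rational(-6574, 4027) ≈ -1.6325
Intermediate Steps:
T = Rational(-1, 38) (T = Pow(-38, -1) = Rational(-1, 38) ≈ -0.026316)
z = Rational(38, 4027) (z = Pow(Add(106, Rational(-1, 38)), -1) = Pow(Rational(4027, 38), -1) = Rational(38, 4027) ≈ 0.0094363)
Mul(z, -173) = Mul(Rational(38, 4027), -173) = Rational(-6574, 4027)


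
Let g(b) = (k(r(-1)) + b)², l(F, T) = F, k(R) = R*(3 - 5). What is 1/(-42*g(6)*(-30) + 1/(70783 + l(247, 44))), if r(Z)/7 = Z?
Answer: 71030/35799120001 ≈ 1.9841e-6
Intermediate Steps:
r(Z) = 7*Z
k(R) = -2*R (k(R) = R*(-2) = -2*R)
g(b) = (14 + b)² (g(b) = (-14*(-1) + b)² = (-2*(-7) + b)² = (14 + b)²)
1/(-42*g(6)*(-30) + 1/(70783 + l(247, 44))) = 1/(-42*(14 + 6)²*(-30) + 1/(70783 + 247)) = 1/(-42*20²*(-30) + 1/71030) = 1/(-42*400*(-30) + 1/71030) = 1/(-16800*(-30) + 1/71030) = 1/(504000 + 1/71030) = 1/(35799120001/71030) = 71030/35799120001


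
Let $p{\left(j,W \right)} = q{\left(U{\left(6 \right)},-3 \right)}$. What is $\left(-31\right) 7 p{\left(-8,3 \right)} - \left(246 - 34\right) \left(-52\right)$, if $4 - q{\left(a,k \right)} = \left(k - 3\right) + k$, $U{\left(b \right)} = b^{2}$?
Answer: $8203$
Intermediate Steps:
$q{\left(a,k \right)} = 7 - 2 k$ ($q{\left(a,k \right)} = 4 - \left(\left(k - 3\right) + k\right) = 4 - \left(\left(-3 + k\right) + k\right) = 4 - \left(-3 + 2 k\right) = 7 - 2 k$)
$p{\left(j,W \right)} = 13$ ($p{\left(j,W \right)} = 7 - -6 = 7 + 6 = 13$)
$\left(-31\right) 7 p{\left(-8,3 \right)} - \left(246 - 34\right) \left(-52\right) = \left(-31\right) 7 \cdot 13 - \left(246 - 34\right) \left(-52\right) = \left(-217\right) 13 - 212 \left(-52\right) = -2821 - -11024 = -2821 + 11024 = 8203$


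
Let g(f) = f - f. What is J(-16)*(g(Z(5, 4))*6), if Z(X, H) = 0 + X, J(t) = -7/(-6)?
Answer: 0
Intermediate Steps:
J(t) = 7/6 (J(t) = -7*(-⅙) = 7/6)
Z(X, H) = X
g(f) = 0
J(-16)*(g(Z(5, 4))*6) = 7*(0*6)/6 = (7/6)*0 = 0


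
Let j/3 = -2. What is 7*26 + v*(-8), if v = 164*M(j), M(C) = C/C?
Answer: -1130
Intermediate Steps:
j = -6 (j = 3*(-2) = -6)
M(C) = 1
v = 164 (v = 164*1 = 164)
7*26 + v*(-8) = 7*26 + 164*(-8) = 182 - 1312 = -1130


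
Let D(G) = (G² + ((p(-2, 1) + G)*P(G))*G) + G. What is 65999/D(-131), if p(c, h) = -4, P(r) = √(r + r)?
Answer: 857987/62773235 - 1781973*I*√262/125546470 ≈ 0.013668 - 0.22975*I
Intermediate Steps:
P(r) = √2*√r (P(r) = √(2*r) = √2*√r)
D(G) = G + G² + √2*G^(3/2)*(-4 + G) (D(G) = (G² + ((-4 + G)*(√2*√G))*G) + G = (G² + (√2*√G*(-4 + G))*G) + G = (G² + √2*G^(3/2)*(-4 + G)) + G = G + G² + √2*G^(3/2)*(-4 + G))
65999/D(-131) = 65999/((-131*(1 - 131 + √2*(-131)^(3/2) - 4*√2*√(-131)))) = 65999/((-131*(1 - 131 + √2*(-131*I*√131) - 4*√2*I*√131))) = 65999/((-131*(1 - 131 - 131*I*√262 - 4*I*√262))) = 65999/((-131*(-130 - 135*I*√262))) = 65999/(17030 + 17685*I*√262)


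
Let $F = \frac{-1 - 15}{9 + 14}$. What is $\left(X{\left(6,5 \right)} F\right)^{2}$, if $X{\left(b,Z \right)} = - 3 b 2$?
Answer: $\frac{331776}{529} \approx 627.18$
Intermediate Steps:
$X{\left(b,Z \right)} = - 6 b$
$F = - \frac{16}{23} \approx -0.69565$
$\left(X{\left(6,5 \right)} F\right)^{2} = \left(\left(-6\right) 6 \left(- \frac{16}{23}\right)\right)^{2} = \left(\left(-36\right) \left(- \frac{16}{23}\right)\right)^{2} = \left(\frac{576}{23}\right)^{2} = \frac{331776}{529}$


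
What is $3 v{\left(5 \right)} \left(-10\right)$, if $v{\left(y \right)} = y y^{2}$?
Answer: $-3750$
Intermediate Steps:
$v{\left(y \right)} = y^{3}$
$3 v{\left(5 \right)} \left(-10\right) = 3 \cdot 5^{3} \left(-10\right) = 3 \cdot 125 \left(-10\right) = 375 \left(-10\right) = -3750$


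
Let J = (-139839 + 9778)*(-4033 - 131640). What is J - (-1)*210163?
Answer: 17645976216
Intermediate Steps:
J = 17645766053 (J = -130061*(-135673) = 17645766053)
J - (-1)*210163 = 17645766053 - (-1)*210163 = 17645766053 - 1*(-210163) = 17645766053 + 210163 = 17645976216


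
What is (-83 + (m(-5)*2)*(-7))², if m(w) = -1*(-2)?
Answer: 12321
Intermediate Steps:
m(w) = 2
(-83 + (m(-5)*2)*(-7))² = (-83 + (2*2)*(-7))² = (-83 + 4*(-7))² = (-83 - 28)² = (-111)² = 12321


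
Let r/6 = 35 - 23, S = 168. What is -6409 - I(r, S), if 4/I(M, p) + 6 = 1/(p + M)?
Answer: -9221591/1439 ≈ -6408.3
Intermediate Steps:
r = 72 (r = 6*(35 - 23) = 6*12 = 72)
I(M, p) = 4/(-6 + 1/(M + p)) (I(M, p) = 4/(-6 + 1/(p + M)) = 4/(-6 + 1/(M + p)))
-6409 - I(r, S) = -6409 - 4*(-1*72 - 1*168)/(-1 + 6*72 + 6*168) = -6409 - 4*(-72 - 168)/(-1 + 432 + 1008) = -6409 - 4*(-240)/1439 = -6409 - 1*(-960/1439) = -6409 + 960/1439 = -9221591/1439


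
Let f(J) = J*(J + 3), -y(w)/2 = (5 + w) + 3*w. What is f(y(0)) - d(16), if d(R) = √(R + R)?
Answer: 70 - 4*√2 ≈ 64.343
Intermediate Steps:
d(R) = √2*√R (d(R) = √(2*R) = √2*√R)
y(w) = -10 - 8*w (y(w) = -2*((5 + w) + 3*w) = -2*(5 + 4*w) = -10 - 8*w)
f(J) = J*(3 + J)
f(y(0)) - d(16) = (-10 - 8*0)*(3 + (-10 - 8*0)) - √2*√16 = (-10 + 0)*(3 + (-10 + 0)) - √2*4 = -10*(3 - 10) - 4*√2 = -10*(-7) - 4*√2 = 70 - 4*√2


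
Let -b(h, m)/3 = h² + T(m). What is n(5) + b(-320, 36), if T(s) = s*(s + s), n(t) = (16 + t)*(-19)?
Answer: -315375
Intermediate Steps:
n(t) = -304 - 19*t
T(s) = 2*s² (T(s) = s*(2*s) = 2*s²)
b(h, m) = -6*m² - 3*h² (b(h, m) = -3*(h² + 2*m²) = -6*m² - 3*h²)
n(5) + b(-320, 36) = (-304 - 19*5) + (-6*36² - 3*(-320)²) = (-304 - 95) + (-6*1296 - 3*102400) = -399 + (-7776 - 307200) = -399 - 314976 = -315375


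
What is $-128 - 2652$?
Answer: $-2780$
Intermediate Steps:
$-128 - 2652 = -2780$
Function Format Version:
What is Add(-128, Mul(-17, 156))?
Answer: -2780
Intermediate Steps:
Add(-128, Mul(-17, 156)) = Add(-128, -2652) = -2780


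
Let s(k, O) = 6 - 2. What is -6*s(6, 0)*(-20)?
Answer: 480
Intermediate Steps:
s(k, O) = 4
-6*s(6, 0)*(-20) = -6*4*(-20) = -24*(-20) = 480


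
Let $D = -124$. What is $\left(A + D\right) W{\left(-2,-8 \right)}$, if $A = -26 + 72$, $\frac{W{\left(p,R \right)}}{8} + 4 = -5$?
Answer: $5616$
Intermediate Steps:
$W{\left(p,R \right)} = -72$ ($W{\left(p,R \right)} = -32 + 8 \left(-5\right) = -32 - 40 = -72$)
$A = 46$
$\left(A + D\right) W{\left(-2,-8 \right)} = \left(46 - 124\right) \left(-72\right) = \left(-78\right) \left(-72\right) = 5616$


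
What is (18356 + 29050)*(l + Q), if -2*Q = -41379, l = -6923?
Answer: 652614699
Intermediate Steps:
Q = 41379/2 (Q = -½*(-41379) = 41379/2 ≈ 20690.)
(18356 + 29050)*(l + Q) = (18356 + 29050)*(-6923 + 41379/2) = 47406*(27533/2) = 652614699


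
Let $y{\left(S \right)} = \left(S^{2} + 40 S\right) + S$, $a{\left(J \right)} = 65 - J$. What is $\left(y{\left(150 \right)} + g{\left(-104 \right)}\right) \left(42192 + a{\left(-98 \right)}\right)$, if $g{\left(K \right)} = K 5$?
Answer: $1191446150$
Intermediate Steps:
$g{\left(K \right)} = 5 K$
$y{\left(S \right)} = S^{2} + 41 S$
$\left(y{\left(150 \right)} + g{\left(-104 \right)}\right) \left(42192 + a{\left(-98 \right)}\right) = \left(150 \left(41 + 150\right) + 5 \left(-104\right)\right) \left(42192 + \left(65 - -98\right)\right) = \left(150 \cdot 191 - 520\right) \left(42192 + \left(65 + 98\right)\right) = \left(28650 - 520\right) \left(42192 + 163\right) = 28130 \cdot 42355 = 1191446150$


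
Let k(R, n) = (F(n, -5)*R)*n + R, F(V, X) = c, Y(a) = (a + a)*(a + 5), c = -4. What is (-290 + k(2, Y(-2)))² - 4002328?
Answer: -3965464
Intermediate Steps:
Y(a) = 2*a*(5 + a) (Y(a) = (2*a)*(5 + a) = 2*a*(5 + a))
F(V, X) = -4
k(R, n) = R - 4*R*n (k(R, n) = (-4*R)*n + R = -4*R*n + R = R - 4*R*n)
(-290 + k(2, Y(-2)))² - 4002328 = (-290 + 2*(1 - 8*(-2)*(5 - 2)))² - 4002328 = (-290 + 2*(1 - 8*(-2)*3))² - 4002328 = (-290 + 2*(1 - 4*(-12)))² - 4002328 = (-290 + 2*(1 + 48))² - 4002328 = (-290 + 2*49)² - 4002328 = (-290 + 98)² - 4002328 = (-192)² - 4002328 = 36864 - 4002328 = -3965464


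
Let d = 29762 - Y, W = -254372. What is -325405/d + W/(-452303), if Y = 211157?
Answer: 38664693331/16409100537 ≈ 2.3563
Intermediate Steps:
d = -181395 (d = 29762 - 1*211157 = 29762 - 211157 = -181395)
-325405/d + W/(-452303) = -325405/(-181395) - 254372/(-452303) = -325405*(-1/181395) - 254372*(-1/452303) = 65081/36279 + 254372/452303 = 38664693331/16409100537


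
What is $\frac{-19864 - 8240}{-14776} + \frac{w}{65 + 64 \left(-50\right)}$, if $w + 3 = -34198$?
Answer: $\frac{74182502}{5790345} \approx 12.811$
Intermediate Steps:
$w = -34201$ ($w = -3 - 34198 = -34201$)
$\frac{-19864 - 8240}{-14776} + \frac{w}{65 + 64 \left(-50\right)} = \frac{-19864 - 8240}{-14776} - \frac{34201}{65 + 64 \left(-50\right)} = \left(-19864 - 8240\right) \left(- \frac{1}{14776}\right) - \frac{34201}{65 - 3200} = \left(-28104\right) \left(- \frac{1}{14776}\right) - \frac{34201}{-3135} = \frac{3513}{1847} - - \frac{34201}{3135} = \frac{3513}{1847} + \frac{34201}{3135} = \frac{74182502}{5790345}$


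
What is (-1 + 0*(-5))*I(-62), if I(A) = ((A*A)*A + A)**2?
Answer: -56829792100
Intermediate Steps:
I(A) = (A + A**3)**2 (I(A) = (A**2*A + A)**2 = (A**3 + A)**2 = (A + A**3)**2)
(-1 + 0*(-5))*I(-62) = (-1 + 0*(-5))*((-62)**2*(1 + (-62)**2)**2) = (-1 + 0)*(3844*(1 + 3844)**2) = -3844*3845**2 = -3844*14784025 = -1*56829792100 = -56829792100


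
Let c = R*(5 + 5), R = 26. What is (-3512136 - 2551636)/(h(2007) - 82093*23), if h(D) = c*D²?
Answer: -6063772/1045404601 ≈ -0.0058004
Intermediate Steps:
c = 260 (c = 26*(5 + 5) = 26*10 = 260)
h(D) = 260*D²
(-3512136 - 2551636)/(h(2007) - 82093*23) = (-3512136 - 2551636)/(260*2007² - 82093*23) = -6063772/(260*4028049 - 1888139) = -6063772/(1047292740 - 1888139) = -6063772/1045404601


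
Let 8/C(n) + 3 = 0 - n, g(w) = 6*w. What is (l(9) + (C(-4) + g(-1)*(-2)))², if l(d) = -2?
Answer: 324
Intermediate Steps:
C(n) = 8/(-3 - n) (C(n) = 8/(-3 + (0 - n)) = 8/(-3 - n))
(l(9) + (C(-4) + g(-1)*(-2)))² = (-2 + (-8/(3 - 4) + (6*(-1))*(-2)))² = (-2 + (-8/(-1) - 6*(-2)))² = (-2 + (-8*(-1) + 12))² = (-2 + (8 + 12))² = (-2 + 20)² = 18² = 324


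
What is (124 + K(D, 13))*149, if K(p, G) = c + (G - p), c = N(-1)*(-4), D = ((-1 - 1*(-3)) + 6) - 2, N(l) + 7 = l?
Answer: 24287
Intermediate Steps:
N(l) = -7 + l
D = 6 (D = ((-1 + 3) + 6) - 2 = (2 + 6) - 2 = 8 - 2 = 6)
c = 32 (c = (-7 - 1)*(-4) = -8*(-4) = 32)
K(p, G) = 32 + G - p (K(p, G) = 32 + (G - p) = 32 + G - p)
(124 + K(D, 13))*149 = (124 + (32 + 13 - 1*6))*149 = (124 + (32 + 13 - 6))*149 = (124 + 39)*149 = 163*149 = 24287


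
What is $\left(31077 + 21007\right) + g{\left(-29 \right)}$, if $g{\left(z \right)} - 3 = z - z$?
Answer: $52087$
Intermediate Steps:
$g{\left(z \right)} = 3$ ($g{\left(z \right)} = 3 + \left(z - z\right) = 3 + 0 = 3$)
$\left(31077 + 21007\right) + g{\left(-29 \right)} = \left(31077 + 21007\right) + 3 = 52084 + 3 = 52087$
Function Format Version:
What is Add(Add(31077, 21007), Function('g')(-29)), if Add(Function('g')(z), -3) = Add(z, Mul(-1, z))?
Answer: 52087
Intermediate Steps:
Function('g')(z) = 3 (Function('g')(z) = Add(3, Add(z, Mul(-1, z))) = Add(3, 0) = 3)
Add(Add(31077, 21007), Function('g')(-29)) = Add(Add(31077, 21007), 3) = Add(52084, 3) = 52087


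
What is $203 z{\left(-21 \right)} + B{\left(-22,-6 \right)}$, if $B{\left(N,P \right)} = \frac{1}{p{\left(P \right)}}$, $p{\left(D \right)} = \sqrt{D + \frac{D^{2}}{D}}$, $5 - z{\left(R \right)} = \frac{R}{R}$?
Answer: $812 - \frac{i \sqrt{3}}{6} \approx 812.0 - 0.28868 i$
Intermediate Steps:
$z{\left(R \right)} = 4$ ($z{\left(R \right)} = 5 - \frac{R}{R} = 5 - 1 = 4$)
$p{\left(D \right)} = \sqrt{2} \sqrt{D}$ ($p{\left(D \right)} = \sqrt{D + D} = \sqrt{2 D} = \sqrt{2} \sqrt{D}$)
$B{\left(N,P \right)} = \frac{\sqrt{2}}{2 \sqrt{P}}$ ($B{\left(N,P \right)} = \frac{1}{\sqrt{2} \sqrt{P}} = \frac{\sqrt{2}}{2 \sqrt{P}}$)
$203 z{\left(-21 \right)} + B{\left(-22,-6 \right)} = 203 \cdot 4 + \frac{\sqrt{2}}{2 i \sqrt{6}} = 812 + \frac{\sqrt{2} \left(- \frac{i \sqrt{6}}{6}\right)}{2} = 812 - \frac{i \sqrt{3}}{6}$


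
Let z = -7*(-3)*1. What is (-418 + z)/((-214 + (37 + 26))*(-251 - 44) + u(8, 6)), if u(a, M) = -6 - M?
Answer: -397/44533 ≈ -0.0089147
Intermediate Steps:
z = 21 (z = 21*1 = 21)
(-418 + z)/((-214 + (37 + 26))*(-251 - 44) + u(8, 6)) = (-418 + 21)/((-214 + (37 + 26))*(-251 - 44) + (-6 - 1*6)) = -397/((-214 + 63)*(-295) + (-6 - 6)) = -397/(-151*(-295) - 12) = -397/(44545 - 12) = -397/44533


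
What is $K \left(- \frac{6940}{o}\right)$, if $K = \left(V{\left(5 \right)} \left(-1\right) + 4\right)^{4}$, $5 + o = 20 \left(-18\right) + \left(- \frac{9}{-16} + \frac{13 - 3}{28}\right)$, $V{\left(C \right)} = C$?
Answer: $\frac{777280}{40777} \approx 19.062$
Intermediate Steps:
$o = - \frac{40777}{112}$ ($o = -5 + \left(20 \left(-18\right) + \left(- \frac{9}{-16} + \frac{13 - 3}{28}\right)\right) = -5 + \left(-360 + \left(\left(-9\right) \left(- \frac{1}{16}\right) + 10 \cdot \frac{1}{28}\right)\right) = -5 + \left(-360 + \left(\frac{9}{16} + \frac{5}{14}\right)\right) = -5 + \left(-360 + \frac{103}{112}\right) = -5 - \frac{40217}{112} = - \frac{40777}{112} \approx -364.08$)
$K = 1$ ($K = \left(5 \left(-1\right) + 4\right)^{4} = \left(-5 + 4\right)^{4} = \left(-1\right)^{4} = 1$)
$K \left(- \frac{6940}{o}\right) = 1 \left(- \frac{6940}{- \frac{40777}{112}}\right) = 1 \left(\left(-6940\right) \left(- \frac{112}{40777}\right)\right) = 1 \cdot \frac{777280}{40777} = \frac{777280}{40777}$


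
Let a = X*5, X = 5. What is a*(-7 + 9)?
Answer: 50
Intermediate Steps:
a = 25 (a = 5*5 = 25)
a*(-7 + 9) = 25*(-7 + 9) = 25*2 = 50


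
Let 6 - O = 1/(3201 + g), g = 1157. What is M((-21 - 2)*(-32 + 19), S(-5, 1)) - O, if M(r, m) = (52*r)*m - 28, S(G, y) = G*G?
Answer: 1693806429/4358 ≈ 3.8867e+5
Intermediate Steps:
S(G, y) = G**2
M(r, m) = -28 + 52*m*r (M(r, m) = 52*m*r - 28 = -28 + 52*m*r)
O = 26147/4358 (O = 6 - 1/(3201 + 1157) = 6 - 1/4358 = 26147/4358 ≈ 5.9998)
M((-21 - 2)*(-32 + 19), S(-5, 1)) - O = (-28 + 52*(-5)**2*((-21 - 2)*(-32 + 19))) - 1*26147/4358 = (-28 + 52*25*(-23*(-13))) - 26147/4358 = (-28 + 52*25*299) - 26147/4358 = (-28 + 388700) - 26147/4358 = 388672 - 26147/4358 = 1693806429/4358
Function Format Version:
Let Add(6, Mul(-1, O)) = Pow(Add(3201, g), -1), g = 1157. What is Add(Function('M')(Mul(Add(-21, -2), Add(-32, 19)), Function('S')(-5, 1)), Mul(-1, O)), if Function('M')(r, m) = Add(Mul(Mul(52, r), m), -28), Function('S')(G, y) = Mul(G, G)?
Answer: Rational(1693806429, 4358) ≈ 3.8867e+5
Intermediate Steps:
Function('S')(G, y) = Pow(G, 2)
Function('M')(r, m) = Add(-28, Mul(52, m, r)) (Function('M')(r, m) = Add(Mul(52, m, r), -28) = Add(-28, Mul(52, m, r)))
O = Rational(26147, 4358) (O = Add(6, Mul(-1, Pow(Add(3201, 1157), -1))) = Add(6, Mul(-1, Pow(4358, -1))) = Add(6, Mul(-1, Rational(1, 4358))) = Add(6, Rational(-1, 4358)) = Rational(26147, 4358) ≈ 5.9998)
Add(Function('M')(Mul(Add(-21, -2), Add(-32, 19)), Function('S')(-5, 1)), Mul(-1, O)) = Add(Add(-28, Mul(52, Pow(-5, 2), Mul(Add(-21, -2), Add(-32, 19)))), Mul(-1, Rational(26147, 4358))) = Add(Add(-28, Mul(52, 25, Mul(-23, -13))), Rational(-26147, 4358)) = Add(Add(-28, Mul(52, 25, 299)), Rational(-26147, 4358)) = Add(Add(-28, 388700), Rational(-26147, 4358)) = Add(388672, Rational(-26147, 4358)) = Rational(1693806429, 4358)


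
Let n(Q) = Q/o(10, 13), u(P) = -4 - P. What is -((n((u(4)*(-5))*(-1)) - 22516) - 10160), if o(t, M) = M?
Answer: 424828/13 ≈ 32679.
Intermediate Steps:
n(Q) = Q/13
-((n((u(4)*(-5))*(-1)) - 22516) - 10160) = -(((((-4 - 1*4)*(-5))*(-1))/13 - 22516) - 10160) = -(((((-4 - 4)*(-5))*(-1))/13 - 22516) - 10160) = -(((-8*(-5)*(-1))/13 - 22516) - 10160) = -(((40*(-1))/13 - 22516) - 10160) = -(((1/13)*(-40) - 22516) - 10160) = -((-40/13 - 22516) - 10160) = -(-292748/13 - 10160) = -1*(-424828/13) = 424828/13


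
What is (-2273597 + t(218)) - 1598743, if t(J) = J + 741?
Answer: -3871381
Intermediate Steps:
t(J) = 741 + J
(-2273597 + t(218)) - 1598743 = (-2273597 + (741 + 218)) - 1598743 = (-2273597 + 959) - 1598743 = -2272638 - 1598743 = -3871381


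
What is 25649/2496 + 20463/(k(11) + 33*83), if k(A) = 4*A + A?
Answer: 4720729/268224 ≈ 17.600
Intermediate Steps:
k(A) = 5*A
25649/2496 + 20463/(k(11) + 33*83) = 25649/2496 + 20463/(5*11 + 33*83) = 25649*(1/2496) + 20463/(55 + 2739) = 1973/192 + 20463/2794 = 4720729/268224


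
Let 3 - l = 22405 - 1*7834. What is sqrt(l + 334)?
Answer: I*sqrt(14234) ≈ 119.31*I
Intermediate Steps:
l = -14568 (l = 3 - (22405 - 1*7834) = 3 - (22405 - 7834) = 3 - 1*14571 = 3 - 14571 = -14568)
sqrt(l + 334) = sqrt(-14568 + 334) = sqrt(-14234) = I*sqrt(14234)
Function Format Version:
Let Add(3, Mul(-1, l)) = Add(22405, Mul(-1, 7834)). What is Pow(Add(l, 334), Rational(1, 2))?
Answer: Mul(I, Pow(14234, Rational(1, 2))) ≈ Mul(119.31, I)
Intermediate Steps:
l = -14568 (l = Add(3, Mul(-1, Add(22405, Mul(-1, 7834)))) = Add(3, Mul(-1, Add(22405, -7834))) = Add(3, Mul(-1, 14571)) = Add(3, -14571) = -14568)
Pow(Add(l, 334), Rational(1, 2)) = Pow(Add(-14568, 334), Rational(1, 2)) = Pow(-14234, Rational(1, 2)) = Mul(I, Pow(14234, Rational(1, 2)))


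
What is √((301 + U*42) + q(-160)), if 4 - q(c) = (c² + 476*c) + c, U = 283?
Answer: √62911 ≈ 250.82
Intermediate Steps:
q(c) = 4 - c² - 477*c (q(c) = 4 - ((c² + 476*c) + c) = 4 - (c² + 477*c) = 4 + (-c² - 477*c) = 4 - c² - 477*c)
√((301 + U*42) + q(-160)) = √((301 + 283*42) + (4 - 1*(-160)² - 477*(-160))) = √((301 + 11886) + (4 - 1*25600 + 76320)) = √(12187 + (4 - 25600 + 76320)) = √(12187 + 50724) = √62911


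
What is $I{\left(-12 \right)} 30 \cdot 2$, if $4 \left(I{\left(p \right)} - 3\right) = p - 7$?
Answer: $-105$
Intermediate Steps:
$I{\left(p \right)} = \frac{5}{4} + \frac{p}{4}$ ($I{\left(p \right)} = 3 + \frac{p - 7}{4} = 3 + \frac{-7 + p}{4} = 3 + \left(- \frac{7}{4} + \frac{p}{4}\right) = \frac{5}{4} + \frac{p}{4}$)
$I{\left(-12 \right)} 30 \cdot 2 = \left(\frac{5}{4} + \frac{1}{4} \left(-12\right)\right) 30 \cdot 2 = \left(\frac{5}{4} - 3\right) 60 = \left(- \frac{7}{4}\right) 60 = -105$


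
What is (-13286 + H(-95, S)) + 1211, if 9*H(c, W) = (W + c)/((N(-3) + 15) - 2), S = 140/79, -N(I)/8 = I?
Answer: -105888130/8769 ≈ -12075.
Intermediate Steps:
N(I) = -8*I
S = 140/79 (S = 140*(1/79) = 140/79 ≈ 1.7722)
H(c, W) = W/333 + c/333 (H(c, W) = ((W + c)/((-8*(-3) + 15) - 2))/9 = ((W + c)/((24 + 15) - 2))/9 = ((W + c)/(39 - 2))/9 = ((W + c)/37)/9 = ((W + c)*(1/37))/9 = (W/37 + c/37)/9 = W/333 + c/333)
(-13286 + H(-95, S)) + 1211 = (-13286 + ((1/333)*(140/79) + (1/333)*(-95))) + 1211 = (-13286 + (140/26307 - 95/333)) + 1211 = (-13286 - 2455/8769) + 1211 = -116507389/8769 + 1211 = -105888130/8769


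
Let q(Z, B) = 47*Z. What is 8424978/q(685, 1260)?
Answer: 8424978/32195 ≈ 261.69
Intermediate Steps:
8424978/q(685, 1260) = 8424978/((47*685)) = 8424978/32195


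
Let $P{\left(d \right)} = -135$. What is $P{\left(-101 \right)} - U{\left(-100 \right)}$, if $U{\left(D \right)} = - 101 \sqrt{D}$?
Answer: $-135 + 1010 i \approx -135.0 + 1010.0 i$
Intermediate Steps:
$P{\left(-101 \right)} - U{\left(-100 \right)} = -135 - - 101 \sqrt{-100} = -135 - - 101 \cdot 10 i = -135 - - 1010 i = -135 + 1010 i$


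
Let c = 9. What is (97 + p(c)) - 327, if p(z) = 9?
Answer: -221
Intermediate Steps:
(97 + p(c)) - 327 = (97 + 9) - 327 = 106 - 327 = -221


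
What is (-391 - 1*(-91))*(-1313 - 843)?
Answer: 646800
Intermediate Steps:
(-391 - 1*(-91))*(-1313 - 843) = (-391 + 91)*(-2156) = -300*(-2156) = 646800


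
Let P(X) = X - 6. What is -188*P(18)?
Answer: -2256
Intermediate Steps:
P(X) = -6 + X
-188*P(18) = -188*(-6 + 18) = -188*12 = -2256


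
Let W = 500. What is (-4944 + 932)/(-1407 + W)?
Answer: 4012/907 ≈ 4.4234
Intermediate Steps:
(-4944 + 932)/(-1407 + W) = (-4944 + 932)/(-1407 + 500) = -4012/(-907) = -4012*(-1/907) = 4012/907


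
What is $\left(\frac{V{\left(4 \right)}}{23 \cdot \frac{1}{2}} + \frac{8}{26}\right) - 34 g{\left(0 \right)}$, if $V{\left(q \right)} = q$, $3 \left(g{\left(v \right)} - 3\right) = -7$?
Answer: $- \frac{19744}{897} \approx -22.011$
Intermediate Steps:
$g{\left(v \right)} = \frac{2}{3}$ ($g{\left(v \right)} = 3 + \frac{1}{3} \left(-7\right) = 3 - \frac{7}{3} = \frac{2}{3}$)
$\left(\frac{V{\left(4 \right)}}{23 \cdot \frac{1}{2}} + \frac{8}{26}\right) - 34 g{\left(0 \right)} = \left(\frac{4}{23 \cdot \frac{1}{2}} + \frac{8}{26}\right) - \frac{68}{3} = \left(\frac{4}{23 \cdot \frac{1}{2}} + 8 \cdot \frac{1}{26}\right) - \frac{68}{3} = \left(\frac{4}{\frac{23}{2}} + \frac{4}{13}\right) - \frac{68}{3} = \left(4 \cdot \frac{2}{23} + \frac{4}{13}\right) - \frac{68}{3} = \left(\frac{8}{23} + \frac{4}{13}\right) - \frac{68}{3} = \frac{196}{299} - \frac{68}{3} = - \frac{19744}{897}$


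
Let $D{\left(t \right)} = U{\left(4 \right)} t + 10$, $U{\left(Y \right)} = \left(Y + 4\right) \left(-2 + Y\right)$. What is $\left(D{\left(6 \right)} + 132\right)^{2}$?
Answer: $56644$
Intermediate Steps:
$U{\left(Y \right)} = \left(-2 + Y\right) \left(4 + Y\right)$ ($U{\left(Y \right)} = \left(4 + Y\right) \left(-2 + Y\right) = \left(-2 + Y\right) \left(4 + Y\right)$)
$D{\left(t \right)} = 10 + 16 t$ ($D{\left(t \right)} = \left(-8 + 4^{2} + 2 \cdot 4\right) t + 10 = \left(-8 + 16 + 8\right) t + 10 = 16 t + 10 = 10 + 16 t$)
$\left(D{\left(6 \right)} + 132\right)^{2} = \left(\left(10 + 16 \cdot 6\right) + 132\right)^{2} = \left(\left(10 + 96\right) + 132\right)^{2} = \left(106 + 132\right)^{2} = 238^{2} = 56644$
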